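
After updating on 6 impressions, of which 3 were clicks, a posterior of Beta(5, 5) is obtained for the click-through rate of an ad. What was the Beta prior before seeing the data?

Under Beta–binomial conjugacy the posterior parameters are (α+s, β+f).
So α = 5 − 3 = 2 and β = 5 − 3 = 2.

Beta(2, 2)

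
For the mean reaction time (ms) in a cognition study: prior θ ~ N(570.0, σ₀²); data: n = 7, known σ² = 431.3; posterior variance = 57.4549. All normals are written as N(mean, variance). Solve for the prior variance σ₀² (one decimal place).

σ₀² = 851.1

Posterior precision equals prior precision plus data precision: 1/σ_n² = 1/σ₀² + n/σ².
So 1/σ₀² = 1/57.4549 − 7/431.3 = 0.017405 − 0.016230 = 0.001175.
Hence σ₀² = 1/0.001175 ≈ 851.1.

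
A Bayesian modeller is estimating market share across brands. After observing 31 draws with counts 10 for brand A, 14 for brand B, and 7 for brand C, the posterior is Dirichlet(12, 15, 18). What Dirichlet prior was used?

Dirichlet(2, 1, 11)

For a Dirichlet(α) prior with multinomial counts c, the posterior is Dirichlet(α + c) componentwise.
Subtract each count from the matching posterior parameter: 12−10=2, 15−14=1, 18−7=11.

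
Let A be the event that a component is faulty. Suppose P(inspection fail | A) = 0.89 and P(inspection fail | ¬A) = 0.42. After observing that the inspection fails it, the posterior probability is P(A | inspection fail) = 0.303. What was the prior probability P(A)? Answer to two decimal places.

P(A) = 0.17

In odds form, posterior odds = prior odds × likelihood ratio, so prior odds = posterior odds ÷ LR.
Posterior odds = 0.303/(1−0.303) = 0.4347. LR = 0.89/0.42 = 2.1190.
Prior odds = 0.4347/2.1190 = 0.2051, so P(A) = 0.2051/(1+0.2051) ≈ 0.17.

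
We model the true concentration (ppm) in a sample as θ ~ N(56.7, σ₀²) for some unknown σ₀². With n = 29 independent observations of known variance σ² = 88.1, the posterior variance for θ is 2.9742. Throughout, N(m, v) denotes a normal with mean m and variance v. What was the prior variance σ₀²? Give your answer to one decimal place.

σ₀² = 141.8

For the Normal–Normal model with known σ², precisions add: τ_n = τ₀ + n/σ².
So 1/σ₀² = 1/2.9742 − 29/88.1 = 0.336225 − 0.329171 = 0.007054.
Hence σ₀² = 1/0.007054 ≈ 141.8.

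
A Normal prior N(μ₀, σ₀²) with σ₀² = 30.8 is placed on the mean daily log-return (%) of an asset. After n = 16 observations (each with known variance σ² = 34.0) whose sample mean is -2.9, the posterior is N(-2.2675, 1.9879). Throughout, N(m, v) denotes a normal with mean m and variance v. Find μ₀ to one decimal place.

The posterior mean is a precision-weighted average: μ_n = (τ₀μ₀ + τ_data·x̄)/(τ₀+τ_data), with τ₀=1/σ₀² and τ_data=n/σ².
Here τ₀ = 1/30.8 = 0.032468 and τ_data = 16/34.0 = 0.470588, so τ_n = 0.503056.
Rearranging for μ₀: μ₀ = (μ_n·τ_n − τ_data·x̄)/τ₀ = (-2.2675·0.503056 − 0.470588·-2.9) / 0.032468 = 0.224026/0.032468 ≈ 6.9.

μ₀ = 6.9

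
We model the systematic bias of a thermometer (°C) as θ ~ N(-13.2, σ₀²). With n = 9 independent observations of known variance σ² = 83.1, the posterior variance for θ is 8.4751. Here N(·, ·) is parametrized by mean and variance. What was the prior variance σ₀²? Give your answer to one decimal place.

σ₀² = 103.2

For the Normal–Normal model with known σ², precisions add: τ_n = τ₀ + n/σ².
So 1/σ₀² = 1/8.4751 − 9/83.1 = 0.117993 − 0.108303 = 0.009690.
Hence σ₀² = 1/0.009690 ≈ 103.2.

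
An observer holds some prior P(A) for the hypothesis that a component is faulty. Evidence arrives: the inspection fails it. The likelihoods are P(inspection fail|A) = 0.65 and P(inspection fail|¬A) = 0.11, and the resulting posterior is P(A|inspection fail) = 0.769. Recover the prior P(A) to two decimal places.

Bayes' rule in odds form gives O(A|E) = O(A)·[P(E|A)/P(E|¬A)], hence O(A) = O(A|E)/LR.
Posterior odds = 0.769/(1−0.769) = 3.3290. LR = 0.65/0.11 = 5.9091.
Prior odds = 3.3290/5.9091 = 0.5634, so P(A) = 0.5634/(1+0.5634) ≈ 0.36.

P(A) = 0.36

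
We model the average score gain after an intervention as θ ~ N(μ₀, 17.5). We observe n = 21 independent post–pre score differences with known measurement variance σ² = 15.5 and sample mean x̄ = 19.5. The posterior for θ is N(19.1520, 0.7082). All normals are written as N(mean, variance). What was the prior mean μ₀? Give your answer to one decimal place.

With known observation variance, the Normal–Normal posterior has precision τ_n = τ₀ + n/σ² and mean μ_n = (τ₀μ₀ + (n/σ²)x̄)/τ_n.
Here τ₀ = 1/17.5 = 0.057143 and τ_data = 21/15.5 = 1.354839, so τ_n = 1.411982.
Rearranging for μ₀: μ₀ = (μ_n·τ_n − τ_data·x̄)/τ₀ = (19.1520·1.411982 − 1.354839·19.5) / 0.057143 = 0.622919/0.057143 ≈ 10.9.

μ₀ = 10.9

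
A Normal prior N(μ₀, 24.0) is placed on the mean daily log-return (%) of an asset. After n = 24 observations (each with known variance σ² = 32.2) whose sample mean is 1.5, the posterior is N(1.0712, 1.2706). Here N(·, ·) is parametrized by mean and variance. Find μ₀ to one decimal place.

With known observation variance, the Normal–Normal posterior has precision τ_n = τ₀ + n/σ² and mean μ_n = (τ₀μ₀ + (n/σ²)x̄)/τ_n.
Here τ₀ = 1/24.0 = 0.041667 and τ_data = 24/32.2 = 0.745342, so τ_n = 0.787009.
Rearranging for μ₀: μ₀ = (μ_n·τ_n − τ_data·x̄)/τ₀ = (1.0712·0.787009 − 0.745342·1.5) / 0.041667 = -0.274969/0.041667 ≈ -6.6.

μ₀ = -6.6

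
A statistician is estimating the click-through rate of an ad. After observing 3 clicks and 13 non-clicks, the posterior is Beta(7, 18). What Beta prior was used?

Beta(4, 5)

Under Beta–binomial conjugacy the posterior parameters are (a+s, b+f).
So a = 7 − 3 = 4 and b = 18 − 13 = 5.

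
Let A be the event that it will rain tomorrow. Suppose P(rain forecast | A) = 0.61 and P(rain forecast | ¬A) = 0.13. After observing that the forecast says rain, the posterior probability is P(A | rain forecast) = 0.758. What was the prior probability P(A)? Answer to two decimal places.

P(A) = 0.40

In odds form, posterior odds = prior odds × likelihood ratio, so prior odds = posterior odds ÷ LR.
Posterior odds = 0.758/(1−0.758) = 3.1322. LR = 0.61/0.13 = 4.6923.
Prior odds = 3.1322/4.6923 = 0.6675, so P(A) = 0.6675/(1+0.6675) ≈ 0.40.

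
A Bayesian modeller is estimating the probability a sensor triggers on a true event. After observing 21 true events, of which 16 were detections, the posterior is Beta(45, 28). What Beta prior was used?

A Beta(a, b) prior with s successes and f failures in binomial data gives a Beta(a+s, b+f) posterior.
Subtract the data counts: 45−16=29, 28−5=23.

Beta(29, 23)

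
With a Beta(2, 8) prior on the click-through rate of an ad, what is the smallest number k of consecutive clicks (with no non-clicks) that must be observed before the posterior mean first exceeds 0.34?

After k clicks and 0 non-clicks the posterior is Beta(2+k, 8), with mean (2+k)/(2+8+k).
Set (2+k)/(10+k) > 0.34 and solve: k > (0.34·10 − 2)/(1 − 0.34) = 2.121.
The smallest integer exceeding 2.121 is 3, and checking k=3: (5)/(13) = 0.3846 > 0.34.

k = 3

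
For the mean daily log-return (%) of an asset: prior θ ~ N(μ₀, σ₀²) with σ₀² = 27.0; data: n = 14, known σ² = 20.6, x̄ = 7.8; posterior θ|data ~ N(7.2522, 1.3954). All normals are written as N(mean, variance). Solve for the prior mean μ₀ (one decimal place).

The posterior mean is a precision-weighted average: μ_n = (τ₀μ₀ + τ_data·x̄)/(τ₀+τ_data), with τ₀=1/σ₀² and τ_data=n/σ².
Here τ₀ = 1/27.0 = 0.037037 and τ_data = 14/20.6 = 0.679612, so τ_n = 0.716649.
Rearranging for μ₀: μ₀ = (μ_n·τ_n − τ_data·x̄)/τ₀ = (7.2522·0.716649 − 0.679612·7.8) / 0.037037 = -0.103692/0.037037 ≈ -2.8.

μ₀ = -2.8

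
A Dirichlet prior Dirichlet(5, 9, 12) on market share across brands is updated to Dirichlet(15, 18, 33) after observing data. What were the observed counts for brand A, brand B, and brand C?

counts (10, 9, 21)

For a Dirichlet(α) prior with multinomial counts c, the posterior is Dirichlet(α + c) componentwise.
Counts are posterior − prior componentwise: 15−5=10, 18−9=9, 33−12=21.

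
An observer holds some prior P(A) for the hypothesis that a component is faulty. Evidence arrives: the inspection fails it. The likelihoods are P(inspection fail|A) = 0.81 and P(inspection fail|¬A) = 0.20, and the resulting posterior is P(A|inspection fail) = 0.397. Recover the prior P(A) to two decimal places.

P(A) = 0.14

Bayes' rule in odds form gives O(A|E) = O(A)·[P(E|A)/P(E|¬A)], hence O(A) = O(A|E)/LR.
Posterior odds = 0.397/(1−0.397) = 0.6584. LR = 0.81/0.20 = 4.0500.
Prior odds = 0.6584/4.0500 = 0.1626, so P(A) = 0.1626/(1+0.1626) ≈ 0.14.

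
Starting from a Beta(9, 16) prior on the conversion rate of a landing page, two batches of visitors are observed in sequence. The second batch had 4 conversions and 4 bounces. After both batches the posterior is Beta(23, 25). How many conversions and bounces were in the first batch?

10 conversions and 5 bounces

Because Beta–binomial updating is additive in the counts, the combined data contributed (α_post−α_prior, β_post−β_prior) successes and failures.
Total across both batches: 23−9=14 conversions, 25−16=9 bounces.
Subtract the second batch: 14−4=10 conversions and 9−4=5 bounces.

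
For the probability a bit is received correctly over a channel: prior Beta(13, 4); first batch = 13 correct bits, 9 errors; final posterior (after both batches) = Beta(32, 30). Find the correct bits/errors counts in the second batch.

6 correct bits and 17 errors

Sequential conjugate updates are equivalent to a single update on the pooled data, so total successes = posterior α − prior α and total failures = posterior β − prior β.
Total across both batches: 32−13=19 correct bits, 30−4=26 errors.
Subtract the first batch: 19−13=6 correct bits and 26−9=17 errors.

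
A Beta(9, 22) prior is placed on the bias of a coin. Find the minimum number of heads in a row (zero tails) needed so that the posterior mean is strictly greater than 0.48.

k = 12

After k heads and 0 tails the posterior is Beta(9+k, 22), with mean (9+k)/(9+22+k).
Set (9+k)/(31+k) > 0.48 and solve: k > (0.48·31 − 9)/(1 − 0.48) = 11.308.
The smallest integer exceeding 11.308 is 12, and checking k=12: (21)/(43) = 0.4884 > 0.48.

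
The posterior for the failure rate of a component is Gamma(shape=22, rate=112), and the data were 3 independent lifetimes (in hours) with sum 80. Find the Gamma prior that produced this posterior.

Gamma–exponential conjugacy: posterior shape = α + n, posterior rate = β + Σtᵢ.
So α = 22 − 3 = 19 and β = 112 − 80 = 32.

Gamma(shape=19, rate=32)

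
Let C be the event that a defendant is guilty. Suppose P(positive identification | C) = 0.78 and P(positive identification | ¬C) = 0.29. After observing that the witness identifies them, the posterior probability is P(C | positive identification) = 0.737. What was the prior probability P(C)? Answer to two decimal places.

Bayes' rule in odds form gives O(C|E) = O(C)·[P(E|C)/P(E|¬C)], hence O(C) = O(C|E)/LR.
Posterior odds = 0.737/(1−0.737) = 2.8023. LR = 0.78/0.29 = 2.6897.
Prior odds = 2.8023/2.6897 = 1.0419, so P(C) = 1.0419/(1+1.0419) ≈ 0.51.

P(C) = 0.51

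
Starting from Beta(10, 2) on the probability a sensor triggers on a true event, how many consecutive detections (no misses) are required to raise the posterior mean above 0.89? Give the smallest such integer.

After k detections and 0 misses the posterior is Beta(10+k, 2), with mean (10+k)/(10+2+k).
Set (10+k)/(12+k) > 0.89 and solve: k > (0.89·12 − 10)/(1 − 0.89) = 6.182.
The smallest integer exceeding 6.182 is 7.

k = 7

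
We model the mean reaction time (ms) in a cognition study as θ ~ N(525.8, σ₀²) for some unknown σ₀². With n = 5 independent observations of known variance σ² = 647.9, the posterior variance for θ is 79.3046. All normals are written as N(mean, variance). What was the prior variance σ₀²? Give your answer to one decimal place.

σ₀² = 204.4

Posterior precision equals prior precision plus data precision: 1/σ_n² = 1/σ₀² + n/σ².
So 1/σ₀² = 1/79.3046 − 5/647.9 = 0.012610 − 0.007717 = 0.004893.
Hence σ₀² = 1/0.004893 ≈ 204.4.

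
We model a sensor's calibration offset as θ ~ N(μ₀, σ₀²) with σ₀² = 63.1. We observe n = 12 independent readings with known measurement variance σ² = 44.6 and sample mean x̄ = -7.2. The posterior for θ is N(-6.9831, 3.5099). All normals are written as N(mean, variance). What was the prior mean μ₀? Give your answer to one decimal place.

The posterior mean is a precision-weighted average: μ_n = (τ₀μ₀ + τ_data·x̄)/(τ₀+τ_data), with τ₀=1/σ₀² and τ_data=n/σ².
Here τ₀ = 1/63.1 = 0.015848 and τ_data = 12/44.6 = 0.269058, so τ_n = 0.284906.
Rearranging for μ₀: μ₀ = (μ_n·τ_n − τ_data·x̄)/τ₀ = (-6.9831·0.284906 − 0.269058·-7.2) / 0.015848 = -0.052309/0.015848 ≈ -3.3.

μ₀ = -3.3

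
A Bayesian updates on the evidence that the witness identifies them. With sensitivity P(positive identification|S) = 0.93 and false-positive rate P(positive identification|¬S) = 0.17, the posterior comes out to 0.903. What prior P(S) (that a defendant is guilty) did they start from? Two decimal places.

P(S) = 0.63

Bayes' rule in odds form gives O(S|E) = O(S)·[P(E|S)/P(E|¬S)], hence O(S) = O(S|E)/LR.
Posterior odds = 0.903/(1−0.903) = 9.3093. LR = 0.93/0.17 = 5.4706.
Prior odds = 9.3093/5.4706 = 1.7017, so P(S) = 1.7017/(1+1.7017) ≈ 0.63.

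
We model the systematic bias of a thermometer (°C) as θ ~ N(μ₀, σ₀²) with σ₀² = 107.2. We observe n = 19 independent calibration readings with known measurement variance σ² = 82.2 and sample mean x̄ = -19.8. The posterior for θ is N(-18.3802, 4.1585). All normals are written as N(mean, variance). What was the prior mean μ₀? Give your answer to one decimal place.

μ₀ = 16.8

The posterior mean is a precision-weighted average: μ_n = (τ₀μ₀ + τ_data·x̄)/(τ₀+τ_data), with τ₀=1/σ₀² and τ_data=n/σ².
Here τ₀ = 1/107.2 = 0.009328 and τ_data = 19/82.2 = 0.231144, so τ_n = 0.240472.
Rearranging for μ₀: μ₀ = (μ_n·τ_n − τ_data·x̄)/τ₀ = (-18.3802·0.240472 − 0.231144·-19.8) / 0.009328 = 0.156728/0.009328 ≈ 16.8.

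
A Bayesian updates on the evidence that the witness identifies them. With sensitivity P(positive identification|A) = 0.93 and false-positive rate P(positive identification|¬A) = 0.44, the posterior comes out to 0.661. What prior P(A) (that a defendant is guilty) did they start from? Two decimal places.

In odds form, posterior odds = prior odds × likelihood ratio, so prior odds = posterior odds ÷ LR.
Posterior odds = 0.661/(1−0.661) = 1.9499. LR = 0.93/0.44 = 2.1136.
Prior odds = 1.9499/2.1136 = 0.9225, so P(A) = 0.9225/(1+0.9225) ≈ 0.48.

P(A) = 0.48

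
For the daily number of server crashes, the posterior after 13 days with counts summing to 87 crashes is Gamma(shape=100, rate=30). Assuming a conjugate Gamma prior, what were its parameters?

Gamma–Poisson conjugacy: posterior shape = α + Σxᵢ, posterior rate = β + n.
So α = 100 − 87 = 13 and β = 30 − 13 = 17.

Gamma(shape=13, rate=17)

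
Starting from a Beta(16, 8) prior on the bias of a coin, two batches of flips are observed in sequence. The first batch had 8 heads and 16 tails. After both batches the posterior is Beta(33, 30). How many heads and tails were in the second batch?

9 heads and 6 tails

Sequential conjugate updates are equivalent to a single update on the pooled data, so total successes = posterior α − prior α and total failures = posterior β − prior β.
Total across both batches: 33−16=17 heads, 30−8=22 tails.
Subtract the first batch: 17−8=9 heads and 22−16=6 tails.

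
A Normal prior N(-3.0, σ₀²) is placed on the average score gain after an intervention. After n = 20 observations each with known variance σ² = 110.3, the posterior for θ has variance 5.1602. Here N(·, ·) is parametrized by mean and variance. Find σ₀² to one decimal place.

For the Normal–Normal model with known σ², precisions add: τ_n = τ₀ + n/σ².
So 1/σ₀² = 1/5.1602 − 20/110.3 = 0.193791 − 0.181324 = 0.012467.
Hence σ₀² = 1/0.012467 ≈ 80.2.

σ₀² = 80.2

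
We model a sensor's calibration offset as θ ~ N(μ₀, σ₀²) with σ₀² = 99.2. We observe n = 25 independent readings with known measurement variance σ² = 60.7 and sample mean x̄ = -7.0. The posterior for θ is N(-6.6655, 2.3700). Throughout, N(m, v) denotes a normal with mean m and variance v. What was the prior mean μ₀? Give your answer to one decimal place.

With known observation variance, the Normal–Normal posterior has precision τ_n = τ₀ + n/σ² and mean μ_n = (τ₀μ₀ + (n/σ²)x̄)/τ_n.
Here τ₀ = 1/99.2 = 0.010081 and τ_data = 25/60.7 = 0.411862, so τ_n = 0.421943.
Rearranging for μ₀: μ₀ = (μ_n·τ_n − τ_data·x̄)/τ₀ = (-6.6655·0.421943 − 0.411862·-7.0) / 0.010081 = 0.070573/0.010081 ≈ 7.0.

μ₀ = 7.0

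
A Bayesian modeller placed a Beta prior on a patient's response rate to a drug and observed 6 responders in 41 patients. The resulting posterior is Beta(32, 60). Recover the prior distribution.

Beta(26, 25)

Beta is conjugate to the binomial likelihood: posterior = Beta(a+s, b+f).
So a = 32 − 6 = 26 and b = 60 − 35 = 25.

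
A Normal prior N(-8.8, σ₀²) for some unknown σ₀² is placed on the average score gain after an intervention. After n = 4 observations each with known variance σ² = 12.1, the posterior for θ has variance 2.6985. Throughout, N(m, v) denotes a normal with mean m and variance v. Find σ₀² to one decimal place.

For the Normal–Normal model with known σ², precisions add: τ_n = τ₀ + n/σ².
So 1/σ₀² = 1/2.6985 − 4/12.1 = 0.370576 − 0.330579 = 0.039997.
Hence σ₀² = 1/0.039997 ≈ 25.0.

σ₀² = 25.0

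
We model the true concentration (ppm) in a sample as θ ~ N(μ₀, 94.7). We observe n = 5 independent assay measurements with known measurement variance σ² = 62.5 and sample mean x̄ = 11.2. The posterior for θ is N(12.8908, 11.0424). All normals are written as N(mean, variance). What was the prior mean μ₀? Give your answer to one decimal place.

μ₀ = 25.7

The posterior mean is a precision-weighted average: μ_n = (τ₀μ₀ + τ_data·x̄)/(τ₀+τ_data), with τ₀=1/σ₀² and τ_data=n/σ².
Here τ₀ = 1/94.7 = 0.010560 and τ_data = 5/62.5 = 0.080000, so τ_n = 0.090560.
Rearranging for μ₀: μ₀ = (μ_n·τ_n − τ_data·x̄)/τ₀ = (12.8908·0.090560 − 0.080000·11.2) / 0.010560 = 0.271391/0.010560 ≈ 25.7.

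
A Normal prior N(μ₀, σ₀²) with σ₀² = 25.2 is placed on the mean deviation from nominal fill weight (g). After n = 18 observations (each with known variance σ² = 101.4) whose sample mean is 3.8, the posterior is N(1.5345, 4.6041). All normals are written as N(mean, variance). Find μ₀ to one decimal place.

μ₀ = -8.6

The posterior mean is a precision-weighted average: μ_n = (τ₀μ₀ + τ_data·x̄)/(τ₀+τ_data), with τ₀=1/σ₀² and τ_data=n/σ².
Here τ₀ = 1/25.2 = 0.039683 and τ_data = 18/101.4 = 0.177515, so τ_n = 0.217198.
Rearranging for μ₀: μ₀ = (μ_n·τ_n − τ_data·x̄)/τ₀ = (1.5345·0.217198 − 0.177515·3.8) / 0.039683 = -0.341267/0.039683 ≈ -8.6.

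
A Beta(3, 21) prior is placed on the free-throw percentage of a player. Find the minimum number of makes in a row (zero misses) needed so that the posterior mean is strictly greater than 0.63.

k = 33

After k makes and 0 misses the posterior is Beta(3+k, 21), with mean (3+k)/(3+21+k).
Set (3+k)/(24+k) > 0.63 and solve: k > (0.63·24 − 3)/(1 − 0.63) = 32.757.
The smallest integer exceeding 32.757 is 33, and checking k=33: (36)/(57) = 0.6316 > 0.63.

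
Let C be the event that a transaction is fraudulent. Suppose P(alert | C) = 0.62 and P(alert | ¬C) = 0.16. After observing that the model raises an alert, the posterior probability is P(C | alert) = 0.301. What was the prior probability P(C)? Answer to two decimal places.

In odds form, posterior odds = prior odds × likelihood ratio, so prior odds = posterior odds ÷ LR.
Posterior odds = 0.301/(1−0.301) = 0.4306. LR = 0.62/0.16 = 3.8750.
Prior odds = 0.4306/3.8750 = 0.1111, so P(C) = 0.1111/(1+0.1111) ≈ 0.10.

P(C) = 0.10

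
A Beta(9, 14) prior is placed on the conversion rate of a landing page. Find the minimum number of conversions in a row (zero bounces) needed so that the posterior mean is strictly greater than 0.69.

After k conversions and 0 bounces the posterior is Beta(9+k, 14), with mean (9+k)/(9+14+k).
Set (9+k)/(23+k) > 0.69 and solve: k > (0.69·23 − 9)/(1 − 0.69) = 22.161.
The smallest integer exceeding 22.161 is 23.

k = 23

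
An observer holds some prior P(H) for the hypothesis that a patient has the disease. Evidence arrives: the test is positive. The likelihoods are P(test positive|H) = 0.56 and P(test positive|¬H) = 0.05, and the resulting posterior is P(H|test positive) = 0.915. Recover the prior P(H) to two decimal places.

Bayes' rule in odds form gives O(H|E) = O(H)·[P(E|H)/P(E|¬H)], hence O(H) = O(H|E)/LR.
Posterior odds = 0.915/(1−0.915) = 10.7647. LR = 0.56/0.05 = 11.2000.
Prior odds = 10.7647/11.2000 = 0.9611, so P(H) = 0.9611/(1+0.9611) ≈ 0.49.

P(H) = 0.49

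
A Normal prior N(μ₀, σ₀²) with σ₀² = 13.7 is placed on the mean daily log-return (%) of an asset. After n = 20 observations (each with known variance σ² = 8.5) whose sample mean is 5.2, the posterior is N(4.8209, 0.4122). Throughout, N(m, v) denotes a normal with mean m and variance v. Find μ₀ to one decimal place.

With known observation variance, the Normal–Normal posterior has precision τ_n = τ₀ + n/σ² and mean μ_n = (τ₀μ₀ + (n/σ²)x̄)/τ_n.
Here τ₀ = 1/13.7 = 0.072993 and τ_data = 20/8.5 = 2.352941, so τ_n = 2.425934.
Rearranging for μ₀: μ₀ = (μ_n·τ_n − τ_data·x̄)/τ₀ = (4.8209·2.425934 − 2.352941·5.2) / 0.072993 = -0.540108/0.072993 ≈ -7.4.

μ₀ = -7.4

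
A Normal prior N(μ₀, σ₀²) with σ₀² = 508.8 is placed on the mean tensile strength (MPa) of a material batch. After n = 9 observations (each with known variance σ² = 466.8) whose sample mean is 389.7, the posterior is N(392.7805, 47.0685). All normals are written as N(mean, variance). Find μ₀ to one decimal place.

μ₀ = 423.0

The posterior mean is a precision-weighted average: μ_n = (τ₀μ₀ + τ_data·x̄)/(τ₀+τ_data), with τ₀=1/σ₀² and τ_data=n/σ².
Here τ₀ = 1/508.8 = 0.001965 and τ_data = 9/466.8 = 0.019280, so τ_n = 0.021245.
Rearranging for μ₀: μ₀ = (μ_n·τ_n − τ_data·x̄)/τ₀ = (392.7805·0.021245 − 0.019280·389.7) / 0.001965 = 0.831206/0.001965 ≈ 423.0.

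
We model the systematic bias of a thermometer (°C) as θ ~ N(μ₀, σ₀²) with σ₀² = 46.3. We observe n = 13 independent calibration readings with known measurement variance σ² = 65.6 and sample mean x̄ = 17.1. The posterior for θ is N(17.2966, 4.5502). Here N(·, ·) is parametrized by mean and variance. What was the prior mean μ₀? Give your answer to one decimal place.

μ₀ = 19.1

With known observation variance, the Normal–Normal posterior has precision τ_n = τ₀ + n/σ² and mean μ_n = (τ₀μ₀ + (n/σ²)x̄)/τ_n.
Here τ₀ = 1/46.3 = 0.021598 and τ_data = 13/65.6 = 0.198171, so τ_n = 0.219769.
Rearranging for μ₀: μ₀ = (μ_n·τ_n − τ_data·x̄)/τ₀ = (17.2966·0.219769 − 0.198171·17.1) / 0.021598 = 0.412532/0.021598 ≈ 19.1.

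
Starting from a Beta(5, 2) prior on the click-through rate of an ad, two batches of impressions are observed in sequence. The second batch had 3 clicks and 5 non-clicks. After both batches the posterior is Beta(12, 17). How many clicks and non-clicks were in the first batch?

4 clicks and 10 non-clicks

Because Beta–binomial updating is additive in the counts, the combined data contributed (α_post−α_prior, β_post−β_prior) successes and failures.
Total across both batches: 12−5=7 clicks, 17−2=15 non-clicks.
Subtract the second batch: 7−3=4 clicks and 15−5=10 non-clicks.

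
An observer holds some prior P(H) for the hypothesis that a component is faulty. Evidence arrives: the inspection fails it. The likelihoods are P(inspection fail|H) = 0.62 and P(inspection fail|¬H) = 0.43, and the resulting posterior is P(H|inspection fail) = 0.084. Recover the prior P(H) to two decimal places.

In odds form, posterior odds = prior odds × likelihood ratio, so prior odds = posterior odds ÷ LR.
Posterior odds = 0.084/(1−0.084) = 0.0917. LR = 0.62/0.43 = 1.4419.
Prior odds = 0.0917/1.4419 = 0.0636, so P(H) = 0.0636/(1+0.0636) ≈ 0.06.

P(H) = 0.06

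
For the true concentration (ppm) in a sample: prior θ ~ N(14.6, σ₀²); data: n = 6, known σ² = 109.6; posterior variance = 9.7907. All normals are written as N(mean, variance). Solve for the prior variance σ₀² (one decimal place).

Posterior precision equals prior precision plus data precision: 1/σ_n² = 1/σ₀² + n/σ².
So 1/σ₀² = 1/9.7907 − 6/109.6 = 0.102138 − 0.054745 = 0.047393.
Hence σ₀² = 1/0.047393 ≈ 21.1.

σ₀² = 21.1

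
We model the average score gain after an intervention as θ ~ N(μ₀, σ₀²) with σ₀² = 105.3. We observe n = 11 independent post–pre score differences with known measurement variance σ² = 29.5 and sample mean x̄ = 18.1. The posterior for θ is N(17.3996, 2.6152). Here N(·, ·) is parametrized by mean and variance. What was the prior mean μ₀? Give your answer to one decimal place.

μ₀ = -10.1

The posterior mean is a precision-weighted average: μ_n = (τ₀μ₀ + τ_data·x̄)/(τ₀+τ_data), with τ₀=1/σ₀² and τ_data=n/σ².
Here τ₀ = 1/105.3 = 0.009497 and τ_data = 11/29.5 = 0.372881, so τ_n = 0.382378.
Rearranging for μ₀: μ₀ = (μ_n·τ_n − τ_data·x̄)/τ₀ = (17.3996·0.382378 − 0.372881·18.1) / 0.009497 = -0.095922/0.009497 ≈ -10.1.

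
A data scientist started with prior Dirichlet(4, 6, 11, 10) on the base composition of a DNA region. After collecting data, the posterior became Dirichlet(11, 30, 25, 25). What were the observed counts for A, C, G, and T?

counts (7, 24, 14, 15)

For a Dirichlet(α) prior with multinomial counts c, the posterior is Dirichlet(α + c) componentwise.
Counts are posterior − prior componentwise: 11−4=7, 30−6=24, 25−11=14, 25−10=15.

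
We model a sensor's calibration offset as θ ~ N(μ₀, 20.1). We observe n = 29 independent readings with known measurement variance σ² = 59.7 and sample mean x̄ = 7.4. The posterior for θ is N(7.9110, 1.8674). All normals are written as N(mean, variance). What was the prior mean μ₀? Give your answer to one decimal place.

μ₀ = 12.9

The posterior mean is a precision-weighted average: μ_n = (τ₀μ₀ + τ_data·x̄)/(τ₀+τ_data), with τ₀=1/σ₀² and τ_data=n/σ².
Here τ₀ = 1/20.1 = 0.049751 and τ_data = 29/59.7 = 0.485762, so τ_n = 0.535513.
Rearranging for μ₀: μ₀ = (μ_n·τ_n − τ_data·x̄)/τ₀ = (7.9110·0.535513 − 0.485762·7.4) / 0.049751 = 0.641805/0.049751 ≈ 12.9.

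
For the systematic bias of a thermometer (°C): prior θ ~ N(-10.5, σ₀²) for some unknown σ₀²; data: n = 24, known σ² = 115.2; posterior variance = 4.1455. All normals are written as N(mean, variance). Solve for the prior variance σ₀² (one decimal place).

σ₀² = 30.4

For the Normal–Normal model with known σ², precisions add: τ_n = τ₀ + n/σ².
So 1/σ₀² = 1/4.1455 − 24/115.2 = 0.241225 − 0.208333 = 0.032892.
Hence σ₀² = 1/0.032892 ≈ 30.4.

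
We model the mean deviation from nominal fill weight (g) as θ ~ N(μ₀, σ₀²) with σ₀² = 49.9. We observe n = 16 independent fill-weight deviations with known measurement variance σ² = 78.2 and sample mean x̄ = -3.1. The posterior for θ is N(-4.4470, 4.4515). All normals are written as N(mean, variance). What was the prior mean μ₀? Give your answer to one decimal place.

μ₀ = -18.2

With known observation variance, the Normal–Normal posterior has precision τ_n = τ₀ + n/σ² and mean μ_n = (τ₀μ₀ + (n/σ²)x̄)/τ_n.
Here τ₀ = 1/49.9 = 0.020040 and τ_data = 16/78.2 = 0.204604, so τ_n = 0.224644.
Rearranging for μ₀: μ₀ = (μ_n·τ_n − τ_data·x̄)/τ₀ = (-4.4470·0.224644 − 0.204604·-3.1) / 0.020040 = -0.364719/0.020040 ≈ -18.2.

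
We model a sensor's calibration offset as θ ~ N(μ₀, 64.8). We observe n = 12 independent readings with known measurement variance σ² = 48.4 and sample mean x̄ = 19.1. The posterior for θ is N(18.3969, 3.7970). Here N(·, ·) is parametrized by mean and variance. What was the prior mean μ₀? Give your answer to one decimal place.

μ₀ = 7.1

The posterior mean is a precision-weighted average: μ_n = (τ₀μ₀ + τ_data·x̄)/(τ₀+τ_data), with τ₀=1/σ₀² and τ_data=n/σ².
Here τ₀ = 1/64.8 = 0.015432 and τ_data = 12/48.4 = 0.247934, so τ_n = 0.263366.
Rearranging for μ₀: μ₀ = (μ_n·τ_n − τ_data·x̄)/τ₀ = (18.3969·0.263366 − 0.247934·19.1) / 0.015432 = 0.109579/0.015432 ≈ 7.1.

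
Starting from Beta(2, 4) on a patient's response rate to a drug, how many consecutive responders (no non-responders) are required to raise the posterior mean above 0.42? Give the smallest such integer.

k = 1

After k responders and 0 non-responders the posterior is Beta(2+k, 4), with mean (2+k)/(2+4+k).
Set (2+k)/(6+k) > 0.42 and solve: k > (0.42·6 − 2)/(1 − 0.42) = 0.897.
The smallest integer exceeding 0.897 is 1, and checking k=1: (3)/(7) = 0.4286 > 0.42.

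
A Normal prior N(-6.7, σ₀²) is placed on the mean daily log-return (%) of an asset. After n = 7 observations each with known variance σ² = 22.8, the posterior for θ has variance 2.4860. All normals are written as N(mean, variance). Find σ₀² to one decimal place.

Posterior precision equals prior precision plus data precision: 1/σ_n² = 1/σ₀² + n/σ².
So 1/σ₀² = 1/2.4860 − 7/22.8 = 0.402253 − 0.307018 = 0.095235.
Hence σ₀² = 1/0.095235 ≈ 10.5.

σ₀² = 10.5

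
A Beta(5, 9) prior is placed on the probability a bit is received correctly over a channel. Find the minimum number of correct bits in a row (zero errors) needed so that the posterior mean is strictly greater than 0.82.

After k correct bits and 0 errors the posterior is Beta(5+k, 9), with mean (5+k)/(5+9+k).
Set (5+k)/(14+k) > 0.82 and solve: k > (0.82·14 − 5)/(1 − 0.82) = 36.000.
The smallest integer exceeding 36.000 is 37.

k = 37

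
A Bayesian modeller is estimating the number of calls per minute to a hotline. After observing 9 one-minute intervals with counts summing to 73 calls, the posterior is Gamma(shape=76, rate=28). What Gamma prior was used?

A Gamma(α, β) prior (rate parametrization) on a Poisson rate with n observations summing to S gives posterior Gamma(α+S, β+n).
So α = 76 − 73 = 3 and β = 28 − 9 = 19.

Gamma(shape=3, rate=19)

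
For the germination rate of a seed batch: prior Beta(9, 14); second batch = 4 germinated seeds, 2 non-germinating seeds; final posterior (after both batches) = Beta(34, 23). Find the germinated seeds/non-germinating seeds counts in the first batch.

Because Beta–binomial updating is additive in the counts, the combined data contributed (α_post−α_prior, β_post−β_prior) successes and failures.
Total across both batches: 34−9=25 germinated seeds, 23−14=9 non-germinating seeds.
Subtract the second batch: 25−4=21 germinated seeds and 9−2=7 non-germinating seeds.

21 germinated seeds and 7 non-germinating seeds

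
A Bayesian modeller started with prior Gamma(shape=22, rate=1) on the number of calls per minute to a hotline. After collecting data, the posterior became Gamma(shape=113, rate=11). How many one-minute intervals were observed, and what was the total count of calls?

A Gamma(α, β) prior (rate parametrization) on a Poisson rate with n observations summing to S gives posterior Gamma(α+S, β+n).
Matching: Σxᵢ = 113 − 22 = 91 and n = 11 − 1 = 10.

n = 10 one-minute intervals with total 91 calls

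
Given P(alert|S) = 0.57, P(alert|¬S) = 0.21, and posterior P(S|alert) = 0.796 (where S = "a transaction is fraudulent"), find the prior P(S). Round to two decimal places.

In odds form, posterior odds = prior odds × likelihood ratio, so prior odds = posterior odds ÷ LR.
Posterior odds = 0.796/(1−0.796) = 3.9020. LR = 0.57/0.21 = 2.7143.
Prior odds = 3.9020/2.7143 = 1.4376, so P(S) = 1.4376/(1+1.4376) ≈ 0.59.

P(S) = 0.59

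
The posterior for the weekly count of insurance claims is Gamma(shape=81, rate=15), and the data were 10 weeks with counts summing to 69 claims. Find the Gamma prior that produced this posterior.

Gamma–Poisson conjugacy: posterior shape = α + Σxᵢ, posterior rate = β + n.
So α = 81 − 69 = 12 and β = 15 − 10 = 5.

Gamma(shape=12, rate=5)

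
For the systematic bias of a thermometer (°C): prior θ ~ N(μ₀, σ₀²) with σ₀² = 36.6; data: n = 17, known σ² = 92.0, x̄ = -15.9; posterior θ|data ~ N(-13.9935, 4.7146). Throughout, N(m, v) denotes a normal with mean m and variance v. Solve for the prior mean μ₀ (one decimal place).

μ₀ = -1.1

With known observation variance, the Normal–Normal posterior has precision τ_n = τ₀ + n/σ² and mean μ_n = (τ₀μ₀ + (n/σ²)x̄)/τ_n.
Here τ₀ = 1/36.6 = 0.027322 and τ_data = 17/92.0 = 0.184783, so τ_n = 0.212105.
Rearranging for μ₀: μ₀ = (μ_n·τ_n − τ_data·x̄)/τ₀ = (-13.9935·0.212105 − 0.184783·-15.9) / 0.027322 = -0.030042/0.027322 ≈ -1.1.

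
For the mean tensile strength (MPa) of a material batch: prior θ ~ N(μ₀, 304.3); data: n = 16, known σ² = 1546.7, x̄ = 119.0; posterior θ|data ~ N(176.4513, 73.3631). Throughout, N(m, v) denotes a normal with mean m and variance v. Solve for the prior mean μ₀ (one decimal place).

With known observation variance, the Normal–Normal posterior has precision τ_n = τ₀ + n/σ² and mean μ_n = (τ₀μ₀ + (n/σ²)x̄)/τ_n.
Here τ₀ = 1/304.3 = 0.003286 and τ_data = 16/1546.7 = 0.010345, so τ_n = 0.013631.
Rearranging for μ₀: μ₀ = (μ_n·τ_n − τ_data·x̄)/τ₀ = (176.4513·0.013631 − 0.010345·119.0) / 0.003286 = 1.174153/0.003286 ≈ 357.3.

μ₀ = 357.3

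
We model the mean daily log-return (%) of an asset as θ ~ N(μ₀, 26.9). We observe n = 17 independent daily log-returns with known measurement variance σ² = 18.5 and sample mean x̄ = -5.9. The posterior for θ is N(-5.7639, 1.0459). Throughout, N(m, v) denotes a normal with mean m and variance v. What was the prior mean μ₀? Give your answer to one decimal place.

μ₀ = -2.4

The posterior mean is a precision-weighted average: μ_n = (τ₀μ₀ + τ_data·x̄)/(τ₀+τ_data), with τ₀=1/σ₀² and τ_data=n/σ².
Here τ₀ = 1/26.9 = 0.037175 and τ_data = 17/18.5 = 0.918919, so τ_n = 0.956094.
Rearranging for μ₀: μ₀ = (μ_n·τ_n − τ_data·x̄)/τ₀ = (-5.7639·0.956094 − 0.918919·-5.9) / 0.037175 = -0.089208/0.037175 ≈ -2.4.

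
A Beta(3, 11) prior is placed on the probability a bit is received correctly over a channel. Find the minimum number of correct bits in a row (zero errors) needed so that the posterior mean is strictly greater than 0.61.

k = 15

After k correct bits and 0 errors the posterior is Beta(3+k, 11), with mean (3+k)/(3+11+k).
Set (3+k)/(14+k) > 0.61 and solve: k > (0.61·14 − 3)/(1 − 0.61) = 14.205.
The smallest integer exceeding 14.205 is 15, and checking k=15: (18)/(29) = 0.6207 > 0.61.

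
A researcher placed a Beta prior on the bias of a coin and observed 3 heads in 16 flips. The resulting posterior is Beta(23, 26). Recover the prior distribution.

Beta(20, 13)

Under Beta–binomial conjugacy the posterior parameters are (a+s, b+f).
Subtract the data counts: 23−3=20, 26−13=13.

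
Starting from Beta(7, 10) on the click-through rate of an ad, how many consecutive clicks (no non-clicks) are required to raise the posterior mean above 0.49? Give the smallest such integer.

After k clicks and 0 non-clicks the posterior is Beta(7+k, 10), with mean (7+k)/(7+10+k).
Set (7+k)/(17+k) > 0.49 and solve: k > (0.49·17 − 7)/(1 − 0.49) = 2.608.
The smallest integer exceeding 2.608 is 3, and checking k=3: (10)/(20) = 0.5000 > 0.49.

k = 3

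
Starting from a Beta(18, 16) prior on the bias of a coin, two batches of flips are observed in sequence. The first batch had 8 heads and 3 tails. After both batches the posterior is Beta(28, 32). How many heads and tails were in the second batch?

2 heads and 13 tails

Sequential conjugate updates are equivalent to a single update on the pooled data, so total successes = posterior α − prior α and total failures = posterior β − prior β.
Total across both batches: 28−18=10 heads, 32−16=16 tails.
Subtract the first batch: 10−8=2 heads and 16−3=13 tails.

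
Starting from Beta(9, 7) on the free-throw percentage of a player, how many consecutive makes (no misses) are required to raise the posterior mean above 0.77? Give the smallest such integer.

After k makes and 0 misses the posterior is Beta(9+k, 7), with mean (9+k)/(9+7+k).
Set (9+k)/(16+k) > 0.77 and solve: k > (0.77·16 − 9)/(1 − 0.77) = 14.435.
The smallest integer exceeding 14.435 is 15.

k = 15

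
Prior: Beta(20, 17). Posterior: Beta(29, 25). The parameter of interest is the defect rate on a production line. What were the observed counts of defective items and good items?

9 defective items and 8 good items

Beta is conjugate to the binomial likelihood: posterior = Beta(a+s, b+f).
So s = 29 − 20 = 9 and f = 25 − 17 = 8.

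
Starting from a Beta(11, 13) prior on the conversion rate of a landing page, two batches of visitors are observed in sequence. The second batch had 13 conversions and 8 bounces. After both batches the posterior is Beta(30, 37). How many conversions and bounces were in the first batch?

Sequential conjugate updates are equivalent to a single update on the pooled data, so total successes = posterior α − prior α and total failures = posterior β − prior β.
Total across both batches: 30−11=19 conversions, 37−13=24 bounces.
Subtract the second batch: 19−13=6 conversions and 24−8=16 bounces.

6 conversions and 16 bounces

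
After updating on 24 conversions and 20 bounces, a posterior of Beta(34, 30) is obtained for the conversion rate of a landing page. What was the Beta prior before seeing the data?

Beta is conjugate to the binomial likelihood: posterior = Beta(a+s, b+f).
So a = 34 − 24 = 10 and b = 30 − 20 = 10.

Beta(10, 10)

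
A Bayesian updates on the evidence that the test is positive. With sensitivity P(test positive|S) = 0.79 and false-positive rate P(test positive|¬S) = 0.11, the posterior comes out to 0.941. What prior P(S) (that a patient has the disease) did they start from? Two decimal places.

P(S) = 0.69

In odds form, posterior odds = prior odds × likelihood ratio, so prior odds = posterior odds ÷ LR.
Posterior odds = 0.941/(1−0.941) = 15.9492. LR = 0.79/0.11 = 7.1818.
Prior odds = 15.9492/7.1818 = 2.2208, so P(S) = 2.2208/(1+2.2208) ≈ 0.69.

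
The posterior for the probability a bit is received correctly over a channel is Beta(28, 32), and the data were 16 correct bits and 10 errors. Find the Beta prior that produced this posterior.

Under Beta–binomial conjugacy the posterior parameters are (α+s, β+f).
Subtract the data counts: 28−16=12, 32−10=22.

Beta(12, 22)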